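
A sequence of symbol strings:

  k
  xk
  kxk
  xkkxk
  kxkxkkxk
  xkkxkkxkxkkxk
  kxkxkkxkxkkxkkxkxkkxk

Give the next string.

xkkxkkxkxkkxkkxkxkkxkxkkxkkxkxkkxk

Each term (from the third on) is the two preceding terms concatenated in order: term 3 = k·xk = kxk.
The next term joins xkkxkkxkxkkxk and kxkxkkxkxkkxkkxkxkkxk.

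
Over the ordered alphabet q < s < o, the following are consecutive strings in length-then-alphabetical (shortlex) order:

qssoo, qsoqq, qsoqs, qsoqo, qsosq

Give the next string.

qsoss

Treat qsosq as a base-3 numeral over the given alphabet and add one, carrying through any trailing o's.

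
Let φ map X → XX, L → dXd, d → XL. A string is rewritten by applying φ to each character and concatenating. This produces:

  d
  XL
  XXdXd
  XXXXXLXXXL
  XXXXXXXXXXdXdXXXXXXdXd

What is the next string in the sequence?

Replace each of the 22 characters of XXXXXXXXXXdXdXXXXXXdXd in place — XX XX XX XX XX XX XX XX XX XX XL XX XL XX XX XX XX XX XX XL XX XL — and concatenate.

XXXXXXXXXXXXXXXXXXXXXLXXXLXXXXXXXXXXXXXLXXXL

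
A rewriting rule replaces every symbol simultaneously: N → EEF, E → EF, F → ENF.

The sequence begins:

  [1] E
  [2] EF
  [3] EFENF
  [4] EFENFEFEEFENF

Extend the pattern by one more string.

Applying the rule to each of the 13 symbols of EFENFEFEEFENF gives the pieces EF ENF EF EEF ENF EF ENF EF EF ENF EF EEF ENF, which concatenate to the answer.

EFENFEFEEFENFEFENFEFEFENFEFEEFENF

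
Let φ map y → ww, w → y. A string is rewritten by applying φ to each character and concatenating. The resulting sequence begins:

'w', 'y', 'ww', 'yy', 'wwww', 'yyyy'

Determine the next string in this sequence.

wwwwwwww

Apply φ to yyyy symbol by symbol: y→ww, y→ww, y→ww, y→ww; joined: ww ww ww ww.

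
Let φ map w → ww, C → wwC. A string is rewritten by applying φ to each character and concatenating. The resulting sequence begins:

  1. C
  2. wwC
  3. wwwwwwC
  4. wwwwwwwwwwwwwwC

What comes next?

Rewriting the 15 symbols of wwwwwwwwwwwwwwC one by one yields ww ww ww ww ww ww ww ww ww ww ww ww ww ww wwC; concatenated:

wwwwwwwwwwwwwwwwwwwwwwwwwwwwwwC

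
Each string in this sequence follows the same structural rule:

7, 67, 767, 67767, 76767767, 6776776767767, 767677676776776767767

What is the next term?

6776776767767767677676776776767767

Each term (from the third on) is the two preceding terms concatenated in order: term 3 = 7·67 = 767.
The next term joins 6776776767767 and 767677676776776767767.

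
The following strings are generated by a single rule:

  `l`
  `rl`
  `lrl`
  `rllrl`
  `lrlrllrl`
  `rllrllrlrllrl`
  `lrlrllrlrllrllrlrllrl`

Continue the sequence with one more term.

From term 3 onward, concatenate the second-to-last term with the last: l·rl = lrl, rl·lrl = rllrl, …
Continuing: rllrllrlrllrl · lrlrllrlrllrllrlrllrl gives term 8.

rllrllrlrllrllrlrllrlrllrllrlrllrl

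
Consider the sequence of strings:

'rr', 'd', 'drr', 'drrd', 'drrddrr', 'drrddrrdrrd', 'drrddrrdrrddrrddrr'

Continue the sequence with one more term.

drrddrrdrrddrrddrrdrrddrrdrrd

This is a Fibonacci-style word recurrence s(k) = s(k−1)·s(k−2): e.g. d·rr = drr.
Continuing: drrddrrdrrddrrddrr · drrddrrdrrd gives term 8.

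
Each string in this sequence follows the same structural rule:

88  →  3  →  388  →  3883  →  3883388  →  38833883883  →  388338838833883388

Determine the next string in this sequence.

This is a Fibonacci-style word recurrence s(k) = s(k−1)·s(k−2): e.g. 3·88 = 388.
Continuing: 388338838833883388 · 38833883883 gives term 8.

38833883883388338838833883883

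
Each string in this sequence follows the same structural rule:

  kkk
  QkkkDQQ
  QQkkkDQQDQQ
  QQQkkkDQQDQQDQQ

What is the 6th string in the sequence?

s(k+1) = Q·s(k)·DQQ, so each term gains Q as a prefix and DQQ as a suffix.
From QQQkkkDQQDQQDQQ, 2 further steps: QQQkkkDQQDQQDQQ → QQQQkkkDQQDQQDQQDQQ → (answer).

QQQQQkkkDQQDQQDQQDQQDQQ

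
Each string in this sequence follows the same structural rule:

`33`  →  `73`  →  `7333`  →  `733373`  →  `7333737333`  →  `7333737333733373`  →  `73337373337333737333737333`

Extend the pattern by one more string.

733373733373337373337373337333737333733373

From term 3 onward, concatenate the last term with the second-to-last: 73·33 = 7333, 7333·73 = 733373, …
Continuing: 73337373337333737333737333 · 7333737333733373 gives term 8.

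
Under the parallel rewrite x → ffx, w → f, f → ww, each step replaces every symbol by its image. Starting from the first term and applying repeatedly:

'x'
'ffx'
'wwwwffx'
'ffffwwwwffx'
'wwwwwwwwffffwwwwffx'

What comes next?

Replace each of the 19 characters of wwwwwwwwffffwwwwffx in place — f f f f f f f f ww ww ww ww f f f f ww ww ffx — and concatenate.

ffffffffwwwwwwwwffffwwwwffx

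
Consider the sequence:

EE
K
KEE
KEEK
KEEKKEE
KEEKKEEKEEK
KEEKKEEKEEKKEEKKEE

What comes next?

KEEKKEEKEEKKEEKKEEKEEKKEEKEEK

This is a Fibonacci-style word recurrence s(k) = s(k−1)·s(k−2): e.g. K·EE = KEE.
So term 8 is KEEKKEEKEEKKEEKKEE·KEEKKEEKEEK.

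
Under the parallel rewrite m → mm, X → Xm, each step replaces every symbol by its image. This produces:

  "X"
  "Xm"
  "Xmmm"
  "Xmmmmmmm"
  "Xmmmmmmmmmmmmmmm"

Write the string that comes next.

Xmmmmmmmmmmmmmmmmmmmmmmmmmmmmmmm

Applying the rule to each of the 16 symbols of Xmmmmmmmmmmmmmmm gives the pieces Xm mm mm mm mm mm mm mm mm mm mm mm mm mm mm mm, which concatenate to the answer.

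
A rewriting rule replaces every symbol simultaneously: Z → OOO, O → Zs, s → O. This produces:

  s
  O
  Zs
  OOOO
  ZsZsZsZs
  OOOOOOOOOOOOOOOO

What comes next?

ZsZsZsZsZsZsZsZsZsZsZsZsZsZsZsZs

Replace each of the 16 characters of OOOOOOOOOOOOOOOO in place — Zs Zs Zs Zs Zs Zs Zs Zs Zs Zs Zs Zs Zs Zs Zs Zs — and concatenate.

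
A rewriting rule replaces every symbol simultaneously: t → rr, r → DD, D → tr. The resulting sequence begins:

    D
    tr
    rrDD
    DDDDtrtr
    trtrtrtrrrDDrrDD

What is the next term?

Rewriting the 16 symbols of trtrtrtrrrDDrrDD one by one yields rr DD rr DD rr DD rr DD DD DD tr tr DD DD tr tr; concatenated:

rrDDrrDDrrDDrrDDDDDDtrtrDDDDtrtr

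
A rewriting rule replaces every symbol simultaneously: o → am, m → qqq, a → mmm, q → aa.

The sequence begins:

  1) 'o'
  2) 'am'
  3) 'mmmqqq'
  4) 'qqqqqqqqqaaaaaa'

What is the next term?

Replace each of the 15 characters of qqqqqqqqqaaaaaa in place — aa aa aa aa aa aa aa aa aa mmm mmm mmm mmm mmm mmm — and concatenate.

aaaaaaaaaaaaaaaaaammmmmmmmmmmmmmmmmm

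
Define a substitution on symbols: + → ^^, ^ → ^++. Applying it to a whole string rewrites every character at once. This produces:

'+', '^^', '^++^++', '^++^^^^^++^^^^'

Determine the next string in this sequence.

^++^^^^^++^++^++^++^++^^^^^++^++^++^++

Replace each of the 14 characters of ^++^^^^^++^^^^ in place — ^++ ^^ ^^ ^++ ^++ ^++ ^++ ^++ ^^ ^^ ^++ ^++ ^++ ^++ — and concatenate.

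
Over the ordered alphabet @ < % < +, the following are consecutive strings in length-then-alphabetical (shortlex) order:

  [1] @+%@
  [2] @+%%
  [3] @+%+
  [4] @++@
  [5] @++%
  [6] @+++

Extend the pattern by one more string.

Find the rightmost character of @+++ below +, bump it to the next letter, and reset everything to its right to @.

%@@@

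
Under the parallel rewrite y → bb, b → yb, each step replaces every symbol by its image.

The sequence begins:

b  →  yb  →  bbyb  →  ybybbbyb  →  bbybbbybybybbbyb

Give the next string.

ybybbbybybybbbybbbybbbybybybbbyb

Applying the rule to each of the 16 symbols of bbybbbybybybbbyb gives the pieces yb yb bb yb yb yb bb yb bb yb bb yb yb yb bb yb, which concatenate to the answer.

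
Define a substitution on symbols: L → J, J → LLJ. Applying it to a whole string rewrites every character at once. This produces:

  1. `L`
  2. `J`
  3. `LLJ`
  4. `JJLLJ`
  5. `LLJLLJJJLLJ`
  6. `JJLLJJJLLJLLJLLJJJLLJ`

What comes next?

LLJLLJJJLLJLLJLLJJJLLJJJLLJJJLLJLLJLLJJJLLJ

φ(JJLLJJJLLJLLJLLJJJLLJ) expands symbol-by-symbol to LLJ LLJ J J LLJ LLJ LLJ J J LLJ J J LLJ J J LLJ LLJ LLJ J J LLJ; joining the 21 pieces gives the next term.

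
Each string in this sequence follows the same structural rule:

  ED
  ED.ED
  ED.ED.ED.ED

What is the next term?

ED.ED.ED.ED.ED.ED.ED.ED

Each string is two copies of the previous one joined by '.'.
One more doubling of ED.ED.ED.ED gives the answer.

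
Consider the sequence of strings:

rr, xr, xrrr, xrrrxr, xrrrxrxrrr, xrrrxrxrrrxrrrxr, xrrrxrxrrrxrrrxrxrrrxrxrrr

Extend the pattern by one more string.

From term 3 onward, concatenate the last term with the second-to-last: xr·rr = xrrr, xrrr·xr = xrrrxr, …
The next term joins xrrrxrxrrrxrrrxrxrrrxrxrrr and xrrrxrxrrrxrrrxr.

xrrrxrxrrrxrrrxrxrrrxrxrrrxrrrxrxrrrxrrrxr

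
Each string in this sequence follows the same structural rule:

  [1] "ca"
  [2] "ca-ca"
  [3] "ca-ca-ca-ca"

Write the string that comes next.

s(k+1) = s(k)·-·s(k) — each term doubles the last with '-' between the halves.
Doubling ca-ca-ca-ca with '-' between the halves:

ca-ca-ca-ca-ca-ca-ca-ca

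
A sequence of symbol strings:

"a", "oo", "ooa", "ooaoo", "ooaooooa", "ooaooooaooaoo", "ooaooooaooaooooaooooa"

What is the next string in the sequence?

ooaooooaooaooooaooooaooaooooaooaoo

From term 3 onward, concatenate the last term with the second-to-last: oo·a = ooa, ooa·oo = ooaoo, …
So term 8 is ooaooooaooaooooaooooa·ooaooooaooaoo.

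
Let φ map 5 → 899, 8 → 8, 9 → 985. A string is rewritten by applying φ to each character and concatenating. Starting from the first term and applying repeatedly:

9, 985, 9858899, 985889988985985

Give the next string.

9858899889859858898588999858899

Replace each of the 15 characters of 985889988985985 in place — 985 8 899 8 8 985 985 8 8 985 8 899 985 8 899 — and concatenate.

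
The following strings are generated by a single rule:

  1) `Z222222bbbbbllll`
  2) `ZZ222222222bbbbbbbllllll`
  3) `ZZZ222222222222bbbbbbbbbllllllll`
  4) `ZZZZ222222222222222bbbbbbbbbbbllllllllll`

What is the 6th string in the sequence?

Term n consists of n Z's, followed by 3n+3 2's, followed by 2n+3 b's, followed by 2n+2 l's (n = 1, 2, …).
Setting n = 6 gives 6, 21, 15, 14 characters in each block.

ZZZZZZ222222222222222222222bbbbbbbbbbbbbbbllllllllllllll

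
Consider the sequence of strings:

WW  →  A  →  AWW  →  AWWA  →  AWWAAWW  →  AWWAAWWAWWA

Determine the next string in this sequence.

This is a Fibonacci-style word recurrence s(k) = s(k−1)·s(k−2): e.g. A·WW = AWW.
So term 7 is AWWAAWWAWWA·AWWAAWW.

AWWAAWWAWWAAWWAAWW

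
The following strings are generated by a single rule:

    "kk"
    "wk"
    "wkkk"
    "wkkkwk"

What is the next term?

wkkkwkwkkk

From term 3 onward, concatenate the last term with the second-to-last: wk·kk = wkkk, wkkk·wk = wkkkwk, …
Continuing: wkkkwk · wkkk gives term 5.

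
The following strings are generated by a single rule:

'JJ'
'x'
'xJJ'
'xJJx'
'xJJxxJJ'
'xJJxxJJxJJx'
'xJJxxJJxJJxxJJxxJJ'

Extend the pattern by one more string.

xJJxxJJxJJxxJJxxJJxJJxxJJxJJx

This is a Fibonacci-style word recurrence s(k) = s(k−1)·s(k−2): e.g. x·JJ = xJJ.
Continuing: xJJxxJJxJJxxJJxxJJ · xJJxxJJxJJx gives term 8.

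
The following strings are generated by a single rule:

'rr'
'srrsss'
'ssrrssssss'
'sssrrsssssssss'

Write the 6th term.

sssssrrsssssssssssssss

Every step adds s to the front and sss to the end of the previous string.
From sssrrsssssssss, 2 further steps: sssrrsssssssss → ssssrrssssssssssss → (answer).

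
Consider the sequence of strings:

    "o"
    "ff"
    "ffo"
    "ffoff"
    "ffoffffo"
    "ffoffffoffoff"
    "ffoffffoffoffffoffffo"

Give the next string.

Each term (from the third on) is the previous term followed by the one before it: term 3 = ff·o = ffo.
Continuing: ffoffffoffoffffoffffo · ffoffffoffoff gives term 8.

ffoffffoffoffffoffffoffoffffoffoff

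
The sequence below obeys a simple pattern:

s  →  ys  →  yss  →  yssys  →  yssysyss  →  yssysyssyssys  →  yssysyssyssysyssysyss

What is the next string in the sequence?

From term 3 onward, concatenate the last term with the second-to-last: ys·s = yss, yss·ys = yssys, …
The next term joins yssysyssyssysyssysyss and yssysyssyssys.

yssysyssyssysyssysyssyssysyssyssys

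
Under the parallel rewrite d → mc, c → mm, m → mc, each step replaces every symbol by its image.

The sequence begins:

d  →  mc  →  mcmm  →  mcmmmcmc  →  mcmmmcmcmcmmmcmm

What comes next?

Replace each of the 16 characters of mcmmmcmcmcmmmcmm in place — mc mm mc mc mc mm mc mm mc mm mc mc mc mm mc mc — and concatenate.

mcmmmcmcmcmmmcmmmcmmmcmcmcmmmcmc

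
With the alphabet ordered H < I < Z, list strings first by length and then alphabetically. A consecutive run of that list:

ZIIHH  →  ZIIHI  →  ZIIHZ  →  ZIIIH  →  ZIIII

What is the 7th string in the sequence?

ZIIZH

Advancing 2 positions from ZIIII through ZIIII → ZIIIZ reaches term 7.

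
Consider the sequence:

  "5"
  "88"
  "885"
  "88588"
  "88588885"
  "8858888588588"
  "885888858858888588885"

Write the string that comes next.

This is a Fibonacci-style word recurrence s(k) = s(k−1)·s(k−2): e.g. 88·5 = 885.
So term 8 is 885888858858888588885·8858888588588.

8858888588588885888858858888588588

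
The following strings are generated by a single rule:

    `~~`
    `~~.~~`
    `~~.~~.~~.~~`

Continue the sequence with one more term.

Each string is two copies of the previous one joined by '.'.
So the next term is two copies of ~~.~~.~~.~~ with '.' between the halves.

~~.~~.~~.~~.~~.~~.~~.~~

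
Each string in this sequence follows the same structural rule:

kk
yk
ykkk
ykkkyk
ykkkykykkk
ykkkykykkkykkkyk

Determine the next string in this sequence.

This is a Fibonacci-style word recurrence s(k) = s(k−1)·s(k−2): e.g. yk·kk = ykkk.
Continuing: ykkkykykkkykkkyk · ykkkykykkk gives term 7.

ykkkykykkkykkkykykkkykykkk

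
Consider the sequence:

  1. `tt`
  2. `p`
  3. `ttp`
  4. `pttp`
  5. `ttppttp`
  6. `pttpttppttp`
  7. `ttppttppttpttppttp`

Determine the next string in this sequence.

Each term (from the third on) is the two preceding terms concatenated in order: term 3 = tt·p = ttp.
So term 8 is pttpttppttp·ttppttppttpttppttp.

pttpttppttpttppttppttpttppttp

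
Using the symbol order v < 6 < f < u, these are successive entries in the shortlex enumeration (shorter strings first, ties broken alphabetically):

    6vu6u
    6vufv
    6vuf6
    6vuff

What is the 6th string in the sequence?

6vuuv

Continuing the enumeration 2 steps past 6vuff: 6vuff → 6vufu → (answer).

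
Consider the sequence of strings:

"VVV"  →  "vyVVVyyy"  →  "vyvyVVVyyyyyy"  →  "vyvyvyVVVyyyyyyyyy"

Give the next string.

Every step adds vy to the front and yyy to the end of the previous string.
One more step from vyvyvyVVVyyyyyyyyy gives the answer.

vyvyvyvyVVVyyyyyyyyyyyy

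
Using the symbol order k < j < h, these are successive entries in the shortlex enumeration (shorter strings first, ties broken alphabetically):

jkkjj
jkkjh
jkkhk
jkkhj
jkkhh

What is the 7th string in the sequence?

Advancing 2 positions from jkkhh through jkkhh → jkjkk reaches term 7.

jkjkj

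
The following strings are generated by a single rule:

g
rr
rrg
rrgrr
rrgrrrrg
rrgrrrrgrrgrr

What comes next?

rrgrrrrgrrgrrrrgrrrrg

From term 3 onward, concatenate the last term with the second-to-last: rr·g = rrg, rrg·rr = rrgrr, …
The next term joins rrgrrrrgrrgrr and rrgrrrrg.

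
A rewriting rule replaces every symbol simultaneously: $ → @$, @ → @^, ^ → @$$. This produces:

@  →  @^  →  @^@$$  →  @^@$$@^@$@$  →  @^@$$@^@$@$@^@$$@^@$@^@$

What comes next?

φ(@^@$$@^@$@$@^@$$@^@$@^@$) expands symbol-by-symbol to @^ @$$ @^ @$ @$ @^ @$$ @^ @$ @^ @$ @^ @$$ @^ @$ @$ @^ @$$ @^ @$ @^ @$$ @^ @$; joining the 24 pieces gives the next term.

@^@$$@^@$@$@^@$$@^@$@^@$@^@$$@^@$@$@^@$$@^@$@^@$$@^@$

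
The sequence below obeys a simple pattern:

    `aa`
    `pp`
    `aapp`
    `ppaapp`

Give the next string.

aappppaapp

This is a Fibonacci-style word recurrence s(k) = s(k−2)·s(k−1): e.g. aa·pp = aapp.
The next term joins aapp and ppaapp.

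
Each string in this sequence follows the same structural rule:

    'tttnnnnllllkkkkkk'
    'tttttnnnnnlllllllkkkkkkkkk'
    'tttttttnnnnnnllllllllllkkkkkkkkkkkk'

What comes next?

tttttttttnnnnnnnlllllllllllllkkkkkkkkkkkkkkk

Reading off run lengths: t runs 3, 5, 7; n runs 4, 5, 6; l runs 4, 7, 10; k runs 6, 9, 12 — each is linear in n, where the shown terms are n = 2, 3, 4.
For the next term, n = 5, so the run lengths are 9, 7, 13, 15.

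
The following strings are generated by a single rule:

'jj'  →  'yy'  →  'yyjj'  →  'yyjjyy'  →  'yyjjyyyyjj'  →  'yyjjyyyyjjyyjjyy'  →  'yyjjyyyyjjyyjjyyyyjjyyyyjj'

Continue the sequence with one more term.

yyjjyyyyjjyyjjyyyyjjyyyyjjyyjjyyyyjjyyjjyy

This is a Fibonacci-style word recurrence s(k) = s(k−1)·s(k−2): e.g. yy·jj = yyjj.
So term 8 is yyjjyyyyjjyyjjyyyyjjyyyyjj·yyjjyyyyjjyyjjyy.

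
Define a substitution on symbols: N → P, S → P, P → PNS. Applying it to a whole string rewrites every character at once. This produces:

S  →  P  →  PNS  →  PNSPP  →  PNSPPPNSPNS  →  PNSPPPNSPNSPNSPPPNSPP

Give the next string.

PNSPPPNSPNSPNSPPPNSPPPNSPPPNSPNSPNSPPPNSPNS

φ(PNSPPPNSPNSPNSPPPNSPP) expands symbol-by-symbol to PNS P P PNS PNS PNS P P PNS P P PNS P P PNS PNS PNS P P PNS PNS; joining the 21 pieces gives the next term.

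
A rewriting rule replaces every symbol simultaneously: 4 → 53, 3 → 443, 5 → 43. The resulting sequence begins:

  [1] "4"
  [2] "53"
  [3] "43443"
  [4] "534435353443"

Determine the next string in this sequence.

Rewriting each symbol of 534435353443: 5→43, 3→443, 4→53, 4→53, 3→443, 5→43, 3→443, 5→43, 3→443, 4→53, 4→53, 3→443, which concatenates to 43 443 53 53 443 43 443 43 443 53 53 443.

43443535344343443434435353443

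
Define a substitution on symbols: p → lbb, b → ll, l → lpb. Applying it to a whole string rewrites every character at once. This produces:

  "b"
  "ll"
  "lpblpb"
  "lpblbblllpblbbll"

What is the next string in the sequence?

lpblbblllpblllllpblpblpblbblllpblllllpblpb

φ(lpblbblllpblbbll) expands symbol-by-symbol to lpb lbb ll lpb ll ll lpb lpb lpb lbb ll lpb ll ll lpb lpb; joining the 16 pieces gives the next term.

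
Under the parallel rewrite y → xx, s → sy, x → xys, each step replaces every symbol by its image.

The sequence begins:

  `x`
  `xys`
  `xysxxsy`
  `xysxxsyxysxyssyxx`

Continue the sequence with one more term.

φ(xysxxsyxysxyssyxx) expands symbol-by-symbol to xys xx sy xys xys sy xx xys xx sy xys xx sy sy xx xys xys; joining the 17 pieces gives the next term.

xysxxsyxysxyssyxxxysxxsyxysxxsysyxxxysxys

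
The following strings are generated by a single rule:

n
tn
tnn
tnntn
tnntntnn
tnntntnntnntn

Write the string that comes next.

tnntntnntnntntnntntnn

This is a Fibonacci-style word recurrence s(k) = s(k−1)·s(k−2): e.g. tn·n = tnn.
So term 7 is tnntntnntnntn·tnntntnn.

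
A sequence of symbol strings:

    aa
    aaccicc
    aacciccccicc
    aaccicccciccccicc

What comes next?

The strings grow by a fixed suffix ccicc each time.
Applying this once more to aaccicccciccccicc:

aacciccccicccciccccicc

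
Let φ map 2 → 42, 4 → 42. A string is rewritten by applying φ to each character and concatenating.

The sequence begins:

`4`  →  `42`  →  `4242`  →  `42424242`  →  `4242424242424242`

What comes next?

Applying the rule to each of the 16 symbols of 4242424242424242 gives the pieces 42 42 42 42 42 42 42 42 42 42 42 42 42 42 42 42, which concatenate to the answer.

42424242424242424242424242424242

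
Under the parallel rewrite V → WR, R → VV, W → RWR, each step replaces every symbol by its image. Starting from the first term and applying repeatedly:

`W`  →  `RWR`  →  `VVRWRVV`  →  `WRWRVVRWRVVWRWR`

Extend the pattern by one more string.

Rewriting the 15 symbols of WRWRVVRWRVVWRWR one by one yields RWR VV RWR VV WR WR VV RWR VV WR WR RWR VV RWR VV; concatenated:

RWRVVRWRVVWRWRVVRWRVVWRWRRWRVVRWRVV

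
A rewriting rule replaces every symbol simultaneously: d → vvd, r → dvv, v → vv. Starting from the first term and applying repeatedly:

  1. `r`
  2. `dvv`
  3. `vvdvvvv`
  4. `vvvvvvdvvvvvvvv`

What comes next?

vvvvvvvvvvvvvvdvvvvvvvvvvvvvvvv

Applying the rule to each of the 15 symbols of vvvvvvdvvvvvvvv gives the pieces vv vv vv vv vv vv vvd vv vv vv vv vv vv vv vv, which concatenate to the answer.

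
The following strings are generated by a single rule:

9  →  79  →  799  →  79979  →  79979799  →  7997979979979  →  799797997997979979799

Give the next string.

7997979979979799797997997979979979

This is a Fibonacci-style word recurrence s(k) = s(k−1)·s(k−2): e.g. 79·9 = 799.
The next term joins 799797997997979979799 and 7997979979979.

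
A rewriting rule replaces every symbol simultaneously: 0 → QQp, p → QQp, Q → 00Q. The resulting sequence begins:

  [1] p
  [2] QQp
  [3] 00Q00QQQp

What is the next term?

QQpQQp00QQQpQQp00Q00Q00QQQp

Apply φ to 00Q00QQQp symbol by symbol: 0→QQp, 0→QQp, Q→00Q, 0→QQp, 0→QQp, Q→00Q, Q→00Q, Q→00Q, p→QQp; joined: QQp QQp 00Q QQp QQp 00Q 00Q 00Q QQp.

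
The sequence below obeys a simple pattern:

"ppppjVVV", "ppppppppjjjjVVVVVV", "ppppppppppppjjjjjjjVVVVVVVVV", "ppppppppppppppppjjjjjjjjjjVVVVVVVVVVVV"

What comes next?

Each string has the form p^{4n} j^{3n-2} V^{3n} (n = 1, 2, …).
Setting n = 5 gives 20, 13, 15 characters in each block.

ppppppppppppppppppppjjjjjjjjjjjjjVVVVVVVVVVVVVVV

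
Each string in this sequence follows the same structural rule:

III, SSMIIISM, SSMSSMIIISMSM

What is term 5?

s(k+1) = SSM·s(k)·SM, so each term gains SSM as a prefix and SM as a suffix.
From SSMSSMIIISMSM, 2 further steps: SSMSSMIIISMSM → SSMSSMSSMIIISMSMSM → (answer).

SSMSSMSSMSSMIIISMSMSMSM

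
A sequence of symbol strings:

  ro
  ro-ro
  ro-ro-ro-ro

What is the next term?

Every step duplicates the string with '-' between the halves.
Doubling ro-ro-ro-ro with '-' between the halves:

ro-ro-ro-ro-ro-ro-ro-ro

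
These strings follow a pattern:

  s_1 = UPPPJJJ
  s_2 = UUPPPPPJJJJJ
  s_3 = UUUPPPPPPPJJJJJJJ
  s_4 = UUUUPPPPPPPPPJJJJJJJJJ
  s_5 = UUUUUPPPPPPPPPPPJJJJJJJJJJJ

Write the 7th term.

UUUUUUUPPPPPPPPPPPPPPPJJJJJJJJJJJJJJJ

Term n consists of n U's, followed by 2n+1 P's, followed by 2n+1 J's (n = 1, 2, …).
For term 7, n = 7, so the run lengths are 7, 15, 15.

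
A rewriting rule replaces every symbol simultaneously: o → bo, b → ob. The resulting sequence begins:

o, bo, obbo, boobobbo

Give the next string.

Apply φ to boobobbo symbol by symbol: b→ob, o→bo, o→bo, b→ob, o→bo, b→ob, b→ob, o→bo; joined: ob bo bo ob bo ob ob bo.

obboboobboobobbo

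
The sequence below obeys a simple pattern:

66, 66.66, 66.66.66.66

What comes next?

Every step duplicates the string with '.' between the halves.
Doubling 66.66.66.66 with '.' between the halves:

66.66.66.66.66.66.66.66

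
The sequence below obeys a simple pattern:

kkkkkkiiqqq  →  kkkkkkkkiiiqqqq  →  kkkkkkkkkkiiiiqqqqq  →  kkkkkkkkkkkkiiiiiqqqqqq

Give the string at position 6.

Reading off run lengths: k runs 6, 8, 10, 12; i runs 2, 3, 4, 5; q runs 3, 4, 5, 6 — each is linear in n, where the shown terms are n = 2, 3, 4, 5.
At n = 7 the blocks have lengths 16, 7, 8.

kkkkkkkkkkkkkkkkiiiiiiiqqqqqqqq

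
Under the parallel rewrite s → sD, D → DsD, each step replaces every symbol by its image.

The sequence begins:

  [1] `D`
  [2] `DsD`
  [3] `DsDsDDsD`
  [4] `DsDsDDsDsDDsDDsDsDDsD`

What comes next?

Applying the rule to each of the 21 symbols of DsDsDDsDsDDsDDsDsDDsD gives the pieces DsD sD DsD sD DsD DsD sD DsD sD DsD DsD sD DsD DsD sD DsD sD DsD DsD sD DsD, which concatenate to the answer.

DsDsDDsDsDDsDDsDsDDsDsDDsDDsDsDDsDDsDsDDsDsDDsDDsDsDDsD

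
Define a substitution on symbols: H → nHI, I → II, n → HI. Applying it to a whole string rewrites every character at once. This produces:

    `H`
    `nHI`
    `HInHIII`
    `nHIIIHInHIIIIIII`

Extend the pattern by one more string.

Replace each of the 16 characters of nHIIIHInHIIIIIII in place — HI nHI II II II nHI II HI nHI II II II II II II II — and concatenate.

HInHIIIIIIInHIIIHInHIIIIIIIIIIIIIII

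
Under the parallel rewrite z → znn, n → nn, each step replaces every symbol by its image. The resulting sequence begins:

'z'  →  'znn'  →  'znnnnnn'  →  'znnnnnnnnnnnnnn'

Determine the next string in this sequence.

Rewriting the 15 symbols of znnnnnnnnnnnnnn one by one yields znn nn nn nn nn nn nn nn nn nn nn nn nn nn nn; concatenated:

znnnnnnnnnnnnnnnnnnnnnnnnnnnnnn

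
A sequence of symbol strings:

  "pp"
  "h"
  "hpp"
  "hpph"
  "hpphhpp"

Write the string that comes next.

From term 3 onward, concatenate the last term with the second-to-last: h·pp = hpp, hpp·h = hpph, …
The next term joins hpphhpp and hpph.

hpphhpphpph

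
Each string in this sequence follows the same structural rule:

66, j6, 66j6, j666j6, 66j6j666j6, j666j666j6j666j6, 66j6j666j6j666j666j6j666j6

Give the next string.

j666j666j6j666j666j6j666j6j666j666j6j666j6

From term 3 onward, concatenate the second-to-last term with the last: 66·j6 = 66j6, j6·66j6 = j666j6, …
The next term joins j666j666j6j666j6 and 66j6j666j6j666j666j6j666j6.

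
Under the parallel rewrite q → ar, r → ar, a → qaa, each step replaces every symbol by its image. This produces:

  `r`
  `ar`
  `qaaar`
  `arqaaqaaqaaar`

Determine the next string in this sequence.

Replace each of the 13 characters of arqaaqaaqaaar in place — qaa ar ar qaa qaa ar qaa qaa ar qaa qaa qaa ar — and concatenate.

qaaararqaaqaaarqaaqaaarqaaqaaqaaar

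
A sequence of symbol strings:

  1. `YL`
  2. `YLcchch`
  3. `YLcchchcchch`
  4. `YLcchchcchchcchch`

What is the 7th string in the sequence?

Each term is the previous one with cchch appended.
From YLcchchcchchcchch, 3 further steps: YLcchchcchchcchch → YLcchchcchchcchchcchch → YLcchchcchchcchchcchchcchch → (answer).

YLcchchcchchcchchcchchcchchcchch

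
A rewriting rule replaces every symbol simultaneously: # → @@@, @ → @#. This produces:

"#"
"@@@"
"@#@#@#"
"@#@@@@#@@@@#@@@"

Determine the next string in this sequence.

Replace each of the 15 characters of @#@@@@#@@@@#@@@ in place — @# @@@ @# @# @# @# @@@ @# @# @# @# @@@ @# @# @# — and concatenate.

@#@@@@#@#@#@#@@@@#@#@#@#@@@@#@#@#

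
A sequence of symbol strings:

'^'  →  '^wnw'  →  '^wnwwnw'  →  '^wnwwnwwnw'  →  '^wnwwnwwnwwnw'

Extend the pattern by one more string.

Each term is the previous one with wnw appended.
Applying this once more to ^wnwwnwwnwwnw:

^wnwwnwwnwwnwwnw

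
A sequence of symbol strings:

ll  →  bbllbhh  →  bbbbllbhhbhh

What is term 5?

bbbbbbbbllbhhbhhbhhbhh

Each term wraps the previous one in bb on the left and bhh on the right.
From bbbbllbhhbhh, 2 further steps: bbbbllbhhbhh → bbbbbbllbhhbhhbhh → (answer).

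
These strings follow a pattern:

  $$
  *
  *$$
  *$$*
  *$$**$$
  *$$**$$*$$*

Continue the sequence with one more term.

*$$**$$*$$**$$**$$

This is a Fibonacci-style word recurrence s(k) = s(k−1)·s(k−2): e.g. *·$$ = *$$.
Continuing: *$$**$$*$$* · *$$**$$ gives term 7.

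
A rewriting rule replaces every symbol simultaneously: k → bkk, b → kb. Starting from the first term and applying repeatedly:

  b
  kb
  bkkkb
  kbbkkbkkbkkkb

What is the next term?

Applying the rule to each of the 13 symbols of kbbkkbkkbkkkb gives the pieces bkk kb kb bkk bkk kb bkk bkk kb bkk bkk bkk kb, which concatenate to the answer.

bkkkbkbbkkbkkkbbkkbkkkbbkkbkkbkkkb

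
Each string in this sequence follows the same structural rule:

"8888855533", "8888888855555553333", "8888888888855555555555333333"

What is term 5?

Term n consists of 3n+2 8's, followed by 4n-1 5's, followed by 2n 3's (n = 1, 2, …).
At n = 5 the blocks have lengths 17, 19, 10.

8888888888888888855555555555555555553333333333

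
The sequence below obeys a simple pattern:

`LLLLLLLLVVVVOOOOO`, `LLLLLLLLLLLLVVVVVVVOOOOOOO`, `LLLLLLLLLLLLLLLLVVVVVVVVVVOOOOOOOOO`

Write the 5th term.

LLLLLLLLLLLLLLLLLLLLLLLLVVVVVVVVVVVVVVVVOOOOOOOOOOOOO

The n-th term is 4n L's then 3n-2 V's then 2n+1 O's, where the shown terms are n = 2, 3, 4.
Setting n = 6 gives 24, 16, 13 characters in each block.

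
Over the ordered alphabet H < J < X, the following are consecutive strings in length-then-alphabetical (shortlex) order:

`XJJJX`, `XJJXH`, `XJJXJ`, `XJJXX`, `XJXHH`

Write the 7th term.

Advancing 2 positions from XJXHH through XJXHH → XJXHJ reaches term 7.

XJXHX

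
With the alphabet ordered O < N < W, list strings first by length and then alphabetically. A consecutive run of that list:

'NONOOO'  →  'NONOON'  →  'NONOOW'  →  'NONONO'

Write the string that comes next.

Treat NONONO as a base-3 numeral over the given alphabet and add one, carrying through any trailing W's.

NONONN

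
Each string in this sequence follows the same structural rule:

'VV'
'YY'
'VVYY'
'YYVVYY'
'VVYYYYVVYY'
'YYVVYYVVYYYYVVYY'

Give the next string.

VVYYYYVVYYYYVVYYVVYYYYVVYY

This is a Fibonacci-style word recurrence s(k) = s(k−2)·s(k−1): e.g. VV·YY = VVYY.
So term 7 is VVYYYYVVYY·YYVVYYVVYYYYVVYY.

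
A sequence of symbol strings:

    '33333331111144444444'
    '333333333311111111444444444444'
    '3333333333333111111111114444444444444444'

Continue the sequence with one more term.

33333333333333331111111111111144444444444444444444

Reading off run lengths: 3 runs 7, 10, 13; 1 runs 5, 8, 11; 4 runs 8, 12, 16 — each is linear in n, where the shown terms are n = 2, 3, 4.
Setting n = 5 gives 16, 14, 20 characters in each block.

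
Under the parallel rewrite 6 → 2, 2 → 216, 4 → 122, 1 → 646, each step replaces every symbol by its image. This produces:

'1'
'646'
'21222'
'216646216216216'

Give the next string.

Rewriting the 15 symbols of 216646216216216 one by one yields 216 646 2 2 122 2 216 646 2 216 646 2 216 646 2; concatenated:

216646221222216646221664622166462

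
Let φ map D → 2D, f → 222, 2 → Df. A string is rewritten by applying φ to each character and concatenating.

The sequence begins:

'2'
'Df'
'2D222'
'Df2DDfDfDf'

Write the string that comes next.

2D222Df2D2D2222D2222D222

Expanding Df2DDfDfDf: D→2D, f→222, 2→Df, D→2D, D→2D, f→222, D→2D, f→222, D→2D, f→222. Concatenated: 2D 222 Df 2D 2D 222 2D 222 2D 222.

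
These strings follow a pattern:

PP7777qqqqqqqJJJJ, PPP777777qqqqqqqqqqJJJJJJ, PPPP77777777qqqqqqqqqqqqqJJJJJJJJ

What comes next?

Reading off run lengths: P runs 2, 3, 4; 7 runs 4, 6, 8; q runs 7, 10, 13; J runs 4, 6, 8 — each is linear in n, where the shown terms are n = 2, 3, 4.
Setting n = 5 gives 5, 10, 16, 10 characters in each block.

PPPPP7777777777qqqqqqqqqqqqqqqqJJJJJJJJJJ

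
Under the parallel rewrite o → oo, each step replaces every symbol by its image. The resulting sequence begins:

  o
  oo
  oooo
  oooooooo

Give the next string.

oooooooooooooooo

Apply φ to oooooooo symbol by symbol: o→oo, o→oo, o→oo, o→oo, o→oo, o→oo, o→oo, o→oo; joined: oo oo oo oo oo oo oo oo.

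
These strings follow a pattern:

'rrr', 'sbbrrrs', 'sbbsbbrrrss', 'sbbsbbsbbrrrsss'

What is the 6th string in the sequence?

sbbsbbsbbsbbsbbrrrsssss

Each term wraps the previous one in sbb on the left and s on the right.
From sbbsbbsbbrrrsss, 2 further steps: sbbsbbsbbrrrsss → sbbsbbsbbsbbrrrssss → (answer).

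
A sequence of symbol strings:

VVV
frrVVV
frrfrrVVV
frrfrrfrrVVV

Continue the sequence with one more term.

Each term is the previous one with frr prepended.
So the next term is frr·frrfrrfrrVVV.

frrfrrfrrfrrVVV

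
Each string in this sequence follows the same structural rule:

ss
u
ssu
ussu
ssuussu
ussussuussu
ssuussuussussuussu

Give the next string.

From term 3 onward, concatenate the second-to-last term with the last: ss·u = ssu, u·ssu = ussu, …
The next term joins ussussuussu and ssuussuussussuussu.

ussussuussussuussuussussuussu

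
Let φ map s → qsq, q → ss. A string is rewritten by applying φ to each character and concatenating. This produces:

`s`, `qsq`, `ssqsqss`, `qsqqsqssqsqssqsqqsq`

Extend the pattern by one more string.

ssqsqssssqsqssqsqqsqssqsqssqsqqsqssqsqssssqsqss

φ(qsqqsqssqsqssqsqqsq) expands symbol-by-symbol to ss qsq ss ss qsq ss qsq qsq ss qsq ss qsq qsq ss qsq ss ss qsq ss; joining the 19 pieces gives the next term.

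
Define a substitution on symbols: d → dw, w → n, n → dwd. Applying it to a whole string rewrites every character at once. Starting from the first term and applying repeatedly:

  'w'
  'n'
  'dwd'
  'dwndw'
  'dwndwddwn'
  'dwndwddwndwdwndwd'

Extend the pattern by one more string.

Applying the rule to each of the 17 symbols of dwndwddwndwdwndwd gives the pieces dw n dwd dw n dw dw n dwd dw n dw n dwd dw n dw, which concatenate to the answer.

dwndwddwndwdwndwddwndwndwddwndw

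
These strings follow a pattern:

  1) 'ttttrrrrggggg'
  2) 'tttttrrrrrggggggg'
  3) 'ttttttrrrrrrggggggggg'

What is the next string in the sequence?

tttttttrrrrrrrggggggggggg

Term n consists of n+1 t's, followed by n+1 r's, followed by 2n-1 g's, where the shown terms are n = 3, 4, 5.
For the next term, n = 6, so the run lengths are 7, 7, 11.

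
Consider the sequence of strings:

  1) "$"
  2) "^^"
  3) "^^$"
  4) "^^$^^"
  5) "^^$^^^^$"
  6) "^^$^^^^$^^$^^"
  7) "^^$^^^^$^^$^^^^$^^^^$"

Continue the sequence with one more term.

^^$^^^^$^^$^^^^$^^^^$^^$^^^^$^^$^^

From term 3 onward, concatenate the last term with the second-to-last: ^^·$ = ^^$, ^^$·^^ = ^^$^^, …
The next term joins ^^$^^^^$^^$^^^^$^^^^$ and ^^$^^^^$^^$^^.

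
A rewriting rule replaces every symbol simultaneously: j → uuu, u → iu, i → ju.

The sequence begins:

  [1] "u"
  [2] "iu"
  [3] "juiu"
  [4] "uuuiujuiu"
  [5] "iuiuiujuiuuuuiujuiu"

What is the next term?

Applying the rule to each of the 19 symbols of iuiuiujuiuuuuiujuiu gives the pieces ju iu ju iu ju iu uuu iu ju iu iu iu iu ju iu uuu iu ju iu, which concatenate to the answer.

juiujuiujuiuuuuiujuiuiuiuiujuiuuuuiujuiu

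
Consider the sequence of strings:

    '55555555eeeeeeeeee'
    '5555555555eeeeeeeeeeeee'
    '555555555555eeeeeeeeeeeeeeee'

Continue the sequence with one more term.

Term n consists of 2n+2 5's, followed by 3n+1 e's, where the shown terms are n = 3, 4, 5.
For the next term, n = 6, so the run lengths are 14, 19.

55555555555555eeeeeeeeeeeeeeeeeee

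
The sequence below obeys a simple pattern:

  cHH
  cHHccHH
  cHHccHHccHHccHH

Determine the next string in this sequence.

cHHccHHccHHccHHccHHccHHccHHccHH

s(k+1) = s(k)·c·s(k) — each term doubles the last with 'c' between the halves.
So the next term is two copies of cHHccHHccHHccHH with 'c' between the halves.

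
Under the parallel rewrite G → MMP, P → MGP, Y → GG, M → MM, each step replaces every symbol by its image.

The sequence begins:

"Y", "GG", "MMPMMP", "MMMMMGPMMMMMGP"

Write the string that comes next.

MMMMMMMMMMMMPMGPMMMMMMMMMMMMPMGP

Replace each of the 14 characters of MMMMMGPMMMMMGP in place — MM MM MM MM MM MMP MGP MM MM MM MM MM MMP MGP — and concatenate.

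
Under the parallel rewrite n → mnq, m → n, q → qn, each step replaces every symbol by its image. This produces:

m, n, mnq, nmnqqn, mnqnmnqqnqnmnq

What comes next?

nmnqqnmnqnmnqqnqnmnqqnmnqnmnqqn

Applying the rule to each of the 14 symbols of mnqnmnqqnqnmnq gives the pieces n mnq qn mnq n mnq qn qn mnq qn mnq n mnq qn, which concatenate to the answer.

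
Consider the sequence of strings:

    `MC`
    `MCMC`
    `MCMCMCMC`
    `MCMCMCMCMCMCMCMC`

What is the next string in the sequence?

s(k+1) = s(k)·s(k) — each term doubles the last.
Doubling MCMCMCMCMCMCMCMC:

MCMCMCMCMCMCMCMCMCMCMCMCMCMCMCMC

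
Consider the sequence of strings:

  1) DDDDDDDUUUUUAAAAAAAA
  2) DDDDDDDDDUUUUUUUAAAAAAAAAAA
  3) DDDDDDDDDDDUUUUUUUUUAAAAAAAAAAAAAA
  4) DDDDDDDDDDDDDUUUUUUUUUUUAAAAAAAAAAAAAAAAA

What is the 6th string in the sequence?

DDDDDDDDDDDDDDDDDUUUUUUUUUUUUUUUAAAAAAAAAAAAAAAAAAAAAAA

Each string has the form D^{2n+3} U^{2n+1} A^{3n+2}, where the shown terms are n = 2, 3, 4, 5.
At n = 7 the blocks have lengths 17, 15, 23.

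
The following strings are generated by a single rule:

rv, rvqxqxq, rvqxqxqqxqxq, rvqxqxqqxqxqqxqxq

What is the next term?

The strings grow by a fixed suffix qxqxq each time.
One more step from rvqxqxqqxqxqqxqxq gives the answer.

rvqxqxqqxqxqqxqxqqxqxq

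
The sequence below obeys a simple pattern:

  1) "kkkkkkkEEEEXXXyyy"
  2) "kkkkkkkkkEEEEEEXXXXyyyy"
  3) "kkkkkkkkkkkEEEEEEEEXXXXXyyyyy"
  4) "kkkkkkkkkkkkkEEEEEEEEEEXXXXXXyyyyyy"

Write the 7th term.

The n-th term is 2n+3 k's then 2n E's then n+1 X's then n+1 y's, where the shown terms are n = 2, 3, 4, 5.
At n = 8 the blocks have lengths 19, 16, 9, 9.

kkkkkkkkkkkkkkkkkkkEEEEEEEEEEEEEEEEXXXXXXXXXyyyyyyyyy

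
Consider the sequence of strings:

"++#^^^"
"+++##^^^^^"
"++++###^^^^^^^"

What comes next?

Term n consists of n+1 +'s, followed by n #'s, followed by 2n+1 ^'s (n = 1, 2, …).
Setting n = 4 gives 5, 4, 9 characters in each block.

+++++####^^^^^^^^^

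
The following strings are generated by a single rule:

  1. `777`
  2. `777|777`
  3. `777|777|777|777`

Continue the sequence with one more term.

Each string is two copies of the previous one joined by '|'.
Doubling 777|777|777|777 with '|' between the halves:

777|777|777|777|777|777|777|777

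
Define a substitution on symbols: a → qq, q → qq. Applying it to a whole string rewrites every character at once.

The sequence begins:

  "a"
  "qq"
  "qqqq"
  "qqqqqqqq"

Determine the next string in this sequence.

Apply φ to qqqqqqqq symbol by symbol: q→qq, q→qq, q→qq, q→qq, q→qq, q→qq, q→qq, q→qq; joined: qq qq qq qq qq qq qq qq.

qqqqqqqqqqqqqqqq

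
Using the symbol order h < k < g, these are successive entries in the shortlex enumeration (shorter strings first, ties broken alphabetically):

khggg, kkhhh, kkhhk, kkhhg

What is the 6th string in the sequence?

Continuing the enumeration 2 steps past kkhhg: kkhhg → kkhkh → (answer).

kkhkk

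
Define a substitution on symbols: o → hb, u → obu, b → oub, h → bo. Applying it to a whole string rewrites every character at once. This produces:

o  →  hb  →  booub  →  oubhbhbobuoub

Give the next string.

Applying the rule to each of the 13 symbols of oubhbhbobuoub gives the pieces hb obu oub bo oub bo oub hb oub obu hb obu oub, which concatenate to the answer.

hbobuoubbooubbooubhboubobuhbobuoub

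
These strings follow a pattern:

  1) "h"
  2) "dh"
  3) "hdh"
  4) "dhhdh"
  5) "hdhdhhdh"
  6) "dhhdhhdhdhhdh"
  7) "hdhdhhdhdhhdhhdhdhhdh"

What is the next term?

dhhdhhdhdhhdhhdhdhhdhdhhdhhdhdhhdh

This is a Fibonacci-style word recurrence s(k) = s(k−2)·s(k−1): e.g. h·dh = hdh.
So term 8 is dhhdhhdhdhhdh·hdhdhhdhdhhdhhdhdhhdh.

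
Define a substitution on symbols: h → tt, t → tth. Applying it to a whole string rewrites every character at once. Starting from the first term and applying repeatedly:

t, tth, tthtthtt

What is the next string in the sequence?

Rewriting each symbol of tthtthtt: t→tth, t→tth, h→tt, t→tth, t→tth, h→tt, t→tth, t→tth, which concatenates to tth tth tt tth tth tt tth tth.

tthtthtttthtthtttthtth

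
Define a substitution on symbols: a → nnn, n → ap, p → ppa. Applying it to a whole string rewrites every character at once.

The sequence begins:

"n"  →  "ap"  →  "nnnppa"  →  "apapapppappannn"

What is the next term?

nnnppannnppannnppappappannnppappannnapapap

φ(apapapppappannn) expands symbol-by-symbol to nnn ppa nnn ppa nnn ppa ppa ppa nnn ppa ppa nnn ap ap ap; joining the 15 pieces gives the next term.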